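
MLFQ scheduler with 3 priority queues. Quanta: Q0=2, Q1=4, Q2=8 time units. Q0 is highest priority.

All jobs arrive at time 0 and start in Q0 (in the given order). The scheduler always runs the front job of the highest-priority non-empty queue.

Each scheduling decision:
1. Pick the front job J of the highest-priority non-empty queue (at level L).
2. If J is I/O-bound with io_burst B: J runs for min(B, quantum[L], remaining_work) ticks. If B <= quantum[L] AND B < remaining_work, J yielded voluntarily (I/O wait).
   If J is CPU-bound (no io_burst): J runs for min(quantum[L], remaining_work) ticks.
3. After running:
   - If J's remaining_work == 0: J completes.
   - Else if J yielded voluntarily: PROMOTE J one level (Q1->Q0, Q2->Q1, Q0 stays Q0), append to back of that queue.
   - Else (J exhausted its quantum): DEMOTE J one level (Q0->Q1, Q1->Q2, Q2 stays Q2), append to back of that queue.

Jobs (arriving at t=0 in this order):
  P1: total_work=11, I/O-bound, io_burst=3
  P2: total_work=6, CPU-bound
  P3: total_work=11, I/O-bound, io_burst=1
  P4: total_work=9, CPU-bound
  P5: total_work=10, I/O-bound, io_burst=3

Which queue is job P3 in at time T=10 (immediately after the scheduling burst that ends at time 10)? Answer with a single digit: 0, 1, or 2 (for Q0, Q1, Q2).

t=0-2: P1@Q0 runs 2, rem=9, quantum used, demote→Q1. Q0=[P2,P3,P4,P5] Q1=[P1] Q2=[]
t=2-4: P2@Q0 runs 2, rem=4, quantum used, demote→Q1. Q0=[P3,P4,P5] Q1=[P1,P2] Q2=[]
t=4-5: P3@Q0 runs 1, rem=10, I/O yield, promote→Q0. Q0=[P4,P5,P3] Q1=[P1,P2] Q2=[]
t=5-7: P4@Q0 runs 2, rem=7, quantum used, demote→Q1. Q0=[P5,P3] Q1=[P1,P2,P4] Q2=[]
t=7-9: P5@Q0 runs 2, rem=8, quantum used, demote→Q1. Q0=[P3] Q1=[P1,P2,P4,P5] Q2=[]
t=9-10: P3@Q0 runs 1, rem=9, I/O yield, promote→Q0. Q0=[P3] Q1=[P1,P2,P4,P5] Q2=[]
t=10-11: P3@Q0 runs 1, rem=8, I/O yield, promote→Q0. Q0=[P3] Q1=[P1,P2,P4,P5] Q2=[]
t=11-12: P3@Q0 runs 1, rem=7, I/O yield, promote→Q0. Q0=[P3] Q1=[P1,P2,P4,P5] Q2=[]
t=12-13: P3@Q0 runs 1, rem=6, I/O yield, promote→Q0. Q0=[P3] Q1=[P1,P2,P4,P5] Q2=[]
t=13-14: P3@Q0 runs 1, rem=5, I/O yield, promote→Q0. Q0=[P3] Q1=[P1,P2,P4,P5] Q2=[]
t=14-15: P3@Q0 runs 1, rem=4, I/O yield, promote→Q0. Q0=[P3] Q1=[P1,P2,P4,P5] Q2=[]
t=15-16: P3@Q0 runs 1, rem=3, I/O yield, promote→Q0. Q0=[P3] Q1=[P1,P2,P4,P5] Q2=[]
t=16-17: P3@Q0 runs 1, rem=2, I/O yield, promote→Q0. Q0=[P3] Q1=[P1,P2,P4,P5] Q2=[]
t=17-18: P3@Q0 runs 1, rem=1, I/O yield, promote→Q0. Q0=[P3] Q1=[P1,P2,P4,P5] Q2=[]
t=18-19: P3@Q0 runs 1, rem=0, completes. Q0=[] Q1=[P1,P2,P4,P5] Q2=[]
t=19-22: P1@Q1 runs 3, rem=6, I/O yield, promote→Q0. Q0=[P1] Q1=[P2,P4,P5] Q2=[]
t=22-24: P1@Q0 runs 2, rem=4, quantum used, demote→Q1. Q0=[] Q1=[P2,P4,P5,P1] Q2=[]
t=24-28: P2@Q1 runs 4, rem=0, completes. Q0=[] Q1=[P4,P5,P1] Q2=[]
t=28-32: P4@Q1 runs 4, rem=3, quantum used, demote→Q2. Q0=[] Q1=[P5,P1] Q2=[P4]
t=32-35: P5@Q1 runs 3, rem=5, I/O yield, promote→Q0. Q0=[P5] Q1=[P1] Q2=[P4]
t=35-37: P5@Q0 runs 2, rem=3, quantum used, demote→Q1. Q0=[] Q1=[P1,P5] Q2=[P4]
t=37-40: P1@Q1 runs 3, rem=1, I/O yield, promote→Q0. Q0=[P1] Q1=[P5] Q2=[P4]
t=40-41: P1@Q0 runs 1, rem=0, completes. Q0=[] Q1=[P5] Q2=[P4]
t=41-44: P5@Q1 runs 3, rem=0, completes. Q0=[] Q1=[] Q2=[P4]
t=44-47: P4@Q2 runs 3, rem=0, completes. Q0=[] Q1=[] Q2=[]

Answer: 0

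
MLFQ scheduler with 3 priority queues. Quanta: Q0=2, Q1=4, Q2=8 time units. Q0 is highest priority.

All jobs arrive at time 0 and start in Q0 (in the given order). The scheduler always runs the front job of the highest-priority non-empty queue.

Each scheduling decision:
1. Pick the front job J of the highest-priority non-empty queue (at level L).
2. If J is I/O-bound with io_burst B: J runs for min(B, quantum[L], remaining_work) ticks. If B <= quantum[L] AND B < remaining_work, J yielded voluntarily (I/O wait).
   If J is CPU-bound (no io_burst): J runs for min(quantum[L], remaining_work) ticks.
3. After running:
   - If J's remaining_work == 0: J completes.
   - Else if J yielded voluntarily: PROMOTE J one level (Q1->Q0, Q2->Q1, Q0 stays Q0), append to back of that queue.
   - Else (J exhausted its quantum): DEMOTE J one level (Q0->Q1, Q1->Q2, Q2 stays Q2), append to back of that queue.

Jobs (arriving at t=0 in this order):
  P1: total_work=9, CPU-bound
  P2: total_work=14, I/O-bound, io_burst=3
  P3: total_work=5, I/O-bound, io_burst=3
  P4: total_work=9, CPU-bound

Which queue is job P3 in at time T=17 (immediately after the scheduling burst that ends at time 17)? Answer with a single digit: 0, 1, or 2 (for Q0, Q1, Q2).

t=0-2: P1@Q0 runs 2, rem=7, quantum used, demote→Q1. Q0=[P2,P3,P4] Q1=[P1] Q2=[]
t=2-4: P2@Q0 runs 2, rem=12, quantum used, demote→Q1. Q0=[P3,P4] Q1=[P1,P2] Q2=[]
t=4-6: P3@Q0 runs 2, rem=3, quantum used, demote→Q1. Q0=[P4] Q1=[P1,P2,P3] Q2=[]
t=6-8: P4@Q0 runs 2, rem=7, quantum used, demote→Q1. Q0=[] Q1=[P1,P2,P3,P4] Q2=[]
t=8-12: P1@Q1 runs 4, rem=3, quantum used, demote→Q2. Q0=[] Q1=[P2,P3,P4] Q2=[P1]
t=12-15: P2@Q1 runs 3, rem=9, I/O yield, promote→Q0. Q0=[P2] Q1=[P3,P4] Q2=[P1]
t=15-17: P2@Q0 runs 2, rem=7, quantum used, demote→Q1. Q0=[] Q1=[P3,P4,P2] Q2=[P1]
t=17-20: P3@Q1 runs 3, rem=0, completes. Q0=[] Q1=[P4,P2] Q2=[P1]
t=20-24: P4@Q1 runs 4, rem=3, quantum used, demote→Q2. Q0=[] Q1=[P2] Q2=[P1,P4]
t=24-27: P2@Q1 runs 3, rem=4, I/O yield, promote→Q0. Q0=[P2] Q1=[] Q2=[P1,P4]
t=27-29: P2@Q0 runs 2, rem=2, quantum used, demote→Q1. Q0=[] Q1=[P2] Q2=[P1,P4]
t=29-31: P2@Q1 runs 2, rem=0, completes. Q0=[] Q1=[] Q2=[P1,P4]
t=31-34: P1@Q2 runs 3, rem=0, completes. Q0=[] Q1=[] Q2=[P4]
t=34-37: P4@Q2 runs 3, rem=0, completes. Q0=[] Q1=[] Q2=[]

Answer: 1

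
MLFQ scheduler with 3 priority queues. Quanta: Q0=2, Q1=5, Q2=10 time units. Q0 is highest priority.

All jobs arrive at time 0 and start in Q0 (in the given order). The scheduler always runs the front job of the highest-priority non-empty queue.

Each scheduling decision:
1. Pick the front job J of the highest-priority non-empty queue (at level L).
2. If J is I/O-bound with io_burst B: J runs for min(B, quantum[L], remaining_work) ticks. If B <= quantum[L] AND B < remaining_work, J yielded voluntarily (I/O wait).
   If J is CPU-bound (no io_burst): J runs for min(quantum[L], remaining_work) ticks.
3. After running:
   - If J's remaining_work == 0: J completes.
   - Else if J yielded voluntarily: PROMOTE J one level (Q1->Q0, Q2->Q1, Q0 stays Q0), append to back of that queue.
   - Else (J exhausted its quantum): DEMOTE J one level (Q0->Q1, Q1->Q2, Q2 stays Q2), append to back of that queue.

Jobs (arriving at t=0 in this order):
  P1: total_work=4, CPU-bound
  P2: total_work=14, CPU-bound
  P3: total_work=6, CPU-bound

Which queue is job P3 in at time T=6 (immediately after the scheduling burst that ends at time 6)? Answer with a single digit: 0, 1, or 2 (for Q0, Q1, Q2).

Answer: 1

Derivation:
t=0-2: P1@Q0 runs 2, rem=2, quantum used, demote→Q1. Q0=[P2,P3] Q1=[P1] Q2=[]
t=2-4: P2@Q0 runs 2, rem=12, quantum used, demote→Q1. Q0=[P3] Q1=[P1,P2] Q2=[]
t=4-6: P3@Q0 runs 2, rem=4, quantum used, demote→Q1. Q0=[] Q1=[P1,P2,P3] Q2=[]
t=6-8: P1@Q1 runs 2, rem=0, completes. Q0=[] Q1=[P2,P3] Q2=[]
t=8-13: P2@Q1 runs 5, rem=7, quantum used, demote→Q2. Q0=[] Q1=[P3] Q2=[P2]
t=13-17: P3@Q1 runs 4, rem=0, completes. Q0=[] Q1=[] Q2=[P2]
t=17-24: P2@Q2 runs 7, rem=0, completes. Q0=[] Q1=[] Q2=[]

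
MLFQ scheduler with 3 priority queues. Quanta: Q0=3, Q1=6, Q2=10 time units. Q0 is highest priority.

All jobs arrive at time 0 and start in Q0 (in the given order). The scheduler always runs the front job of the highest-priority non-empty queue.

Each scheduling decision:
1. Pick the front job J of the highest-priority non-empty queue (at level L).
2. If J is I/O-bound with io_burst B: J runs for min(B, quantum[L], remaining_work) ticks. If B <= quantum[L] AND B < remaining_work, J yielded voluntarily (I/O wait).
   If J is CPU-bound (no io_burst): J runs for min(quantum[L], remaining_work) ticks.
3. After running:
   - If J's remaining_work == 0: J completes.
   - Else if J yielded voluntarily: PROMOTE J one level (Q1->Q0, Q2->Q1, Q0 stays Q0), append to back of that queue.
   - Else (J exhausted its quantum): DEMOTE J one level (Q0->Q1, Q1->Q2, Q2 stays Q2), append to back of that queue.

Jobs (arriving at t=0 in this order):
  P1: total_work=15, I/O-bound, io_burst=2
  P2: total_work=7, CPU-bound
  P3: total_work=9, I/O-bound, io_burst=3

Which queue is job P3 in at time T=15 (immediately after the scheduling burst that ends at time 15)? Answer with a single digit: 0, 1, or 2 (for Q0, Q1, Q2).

Answer: 0

Derivation:
t=0-2: P1@Q0 runs 2, rem=13, I/O yield, promote→Q0. Q0=[P2,P3,P1] Q1=[] Q2=[]
t=2-5: P2@Q0 runs 3, rem=4, quantum used, demote→Q1. Q0=[P3,P1] Q1=[P2] Q2=[]
t=5-8: P3@Q0 runs 3, rem=6, I/O yield, promote→Q0. Q0=[P1,P3] Q1=[P2] Q2=[]
t=8-10: P1@Q0 runs 2, rem=11, I/O yield, promote→Q0. Q0=[P3,P1] Q1=[P2] Q2=[]
t=10-13: P3@Q0 runs 3, rem=3, I/O yield, promote→Q0. Q0=[P1,P3] Q1=[P2] Q2=[]
t=13-15: P1@Q0 runs 2, rem=9, I/O yield, promote→Q0. Q0=[P3,P1] Q1=[P2] Q2=[]
t=15-18: P3@Q0 runs 3, rem=0, completes. Q0=[P1] Q1=[P2] Q2=[]
t=18-20: P1@Q0 runs 2, rem=7, I/O yield, promote→Q0. Q0=[P1] Q1=[P2] Q2=[]
t=20-22: P1@Q0 runs 2, rem=5, I/O yield, promote→Q0. Q0=[P1] Q1=[P2] Q2=[]
t=22-24: P1@Q0 runs 2, rem=3, I/O yield, promote→Q0. Q0=[P1] Q1=[P2] Q2=[]
t=24-26: P1@Q0 runs 2, rem=1, I/O yield, promote→Q0. Q0=[P1] Q1=[P2] Q2=[]
t=26-27: P1@Q0 runs 1, rem=0, completes. Q0=[] Q1=[P2] Q2=[]
t=27-31: P2@Q1 runs 4, rem=0, completes. Q0=[] Q1=[] Q2=[]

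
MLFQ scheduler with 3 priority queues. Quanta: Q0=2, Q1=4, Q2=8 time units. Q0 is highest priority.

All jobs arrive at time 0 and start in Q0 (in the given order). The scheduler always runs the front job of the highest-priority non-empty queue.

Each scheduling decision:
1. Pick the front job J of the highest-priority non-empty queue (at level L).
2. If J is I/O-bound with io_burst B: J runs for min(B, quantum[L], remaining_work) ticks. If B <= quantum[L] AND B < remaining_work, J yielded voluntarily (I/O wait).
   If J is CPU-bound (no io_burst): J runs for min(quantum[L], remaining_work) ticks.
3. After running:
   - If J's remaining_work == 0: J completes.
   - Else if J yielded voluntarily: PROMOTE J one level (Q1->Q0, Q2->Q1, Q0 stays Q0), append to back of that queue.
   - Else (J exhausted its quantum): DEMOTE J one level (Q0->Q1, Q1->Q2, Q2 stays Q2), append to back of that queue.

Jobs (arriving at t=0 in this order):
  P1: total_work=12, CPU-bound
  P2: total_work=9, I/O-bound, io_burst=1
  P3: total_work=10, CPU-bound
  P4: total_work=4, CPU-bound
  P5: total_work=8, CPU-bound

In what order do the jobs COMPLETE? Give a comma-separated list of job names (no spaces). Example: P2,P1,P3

t=0-2: P1@Q0 runs 2, rem=10, quantum used, demote→Q1. Q0=[P2,P3,P4,P5] Q1=[P1] Q2=[]
t=2-3: P2@Q0 runs 1, rem=8, I/O yield, promote→Q0. Q0=[P3,P4,P5,P2] Q1=[P1] Q2=[]
t=3-5: P3@Q0 runs 2, rem=8, quantum used, demote→Q1. Q0=[P4,P5,P2] Q1=[P1,P3] Q2=[]
t=5-7: P4@Q0 runs 2, rem=2, quantum used, demote→Q1. Q0=[P5,P2] Q1=[P1,P3,P4] Q2=[]
t=7-9: P5@Q0 runs 2, rem=6, quantum used, demote→Q1. Q0=[P2] Q1=[P1,P3,P4,P5] Q2=[]
t=9-10: P2@Q0 runs 1, rem=7, I/O yield, promote→Q0. Q0=[P2] Q1=[P1,P3,P4,P5] Q2=[]
t=10-11: P2@Q0 runs 1, rem=6, I/O yield, promote→Q0. Q0=[P2] Q1=[P1,P3,P4,P5] Q2=[]
t=11-12: P2@Q0 runs 1, rem=5, I/O yield, promote→Q0. Q0=[P2] Q1=[P1,P3,P4,P5] Q2=[]
t=12-13: P2@Q0 runs 1, rem=4, I/O yield, promote→Q0. Q0=[P2] Q1=[P1,P3,P4,P5] Q2=[]
t=13-14: P2@Q0 runs 1, rem=3, I/O yield, promote→Q0. Q0=[P2] Q1=[P1,P3,P4,P5] Q2=[]
t=14-15: P2@Q0 runs 1, rem=2, I/O yield, promote→Q0. Q0=[P2] Q1=[P1,P3,P4,P5] Q2=[]
t=15-16: P2@Q0 runs 1, rem=1, I/O yield, promote→Q0. Q0=[P2] Q1=[P1,P3,P4,P5] Q2=[]
t=16-17: P2@Q0 runs 1, rem=0, completes. Q0=[] Q1=[P1,P3,P4,P5] Q2=[]
t=17-21: P1@Q1 runs 4, rem=6, quantum used, demote→Q2. Q0=[] Q1=[P3,P4,P5] Q2=[P1]
t=21-25: P3@Q1 runs 4, rem=4, quantum used, demote→Q2. Q0=[] Q1=[P4,P5] Q2=[P1,P3]
t=25-27: P4@Q1 runs 2, rem=0, completes. Q0=[] Q1=[P5] Q2=[P1,P3]
t=27-31: P5@Q1 runs 4, rem=2, quantum used, demote→Q2. Q0=[] Q1=[] Q2=[P1,P3,P5]
t=31-37: P1@Q2 runs 6, rem=0, completes. Q0=[] Q1=[] Q2=[P3,P5]
t=37-41: P3@Q2 runs 4, rem=0, completes. Q0=[] Q1=[] Q2=[P5]
t=41-43: P5@Q2 runs 2, rem=0, completes. Q0=[] Q1=[] Q2=[]

Answer: P2,P4,P1,P3,P5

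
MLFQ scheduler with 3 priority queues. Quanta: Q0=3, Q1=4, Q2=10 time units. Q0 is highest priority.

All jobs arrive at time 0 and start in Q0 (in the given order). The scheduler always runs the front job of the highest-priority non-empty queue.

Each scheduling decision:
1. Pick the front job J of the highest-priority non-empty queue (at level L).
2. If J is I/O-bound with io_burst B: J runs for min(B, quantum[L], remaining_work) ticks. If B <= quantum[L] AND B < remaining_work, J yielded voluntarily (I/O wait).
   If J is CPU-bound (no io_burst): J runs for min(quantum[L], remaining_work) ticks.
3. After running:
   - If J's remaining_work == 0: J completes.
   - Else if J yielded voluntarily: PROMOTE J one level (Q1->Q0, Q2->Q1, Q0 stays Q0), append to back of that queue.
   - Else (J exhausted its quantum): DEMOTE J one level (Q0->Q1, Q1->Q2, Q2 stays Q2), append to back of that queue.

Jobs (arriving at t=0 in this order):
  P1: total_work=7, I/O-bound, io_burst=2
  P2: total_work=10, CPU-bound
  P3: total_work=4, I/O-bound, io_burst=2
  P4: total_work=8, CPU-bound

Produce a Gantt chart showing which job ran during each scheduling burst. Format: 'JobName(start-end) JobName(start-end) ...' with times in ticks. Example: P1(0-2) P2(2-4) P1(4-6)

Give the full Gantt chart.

Answer: P1(0-2) P2(2-5) P3(5-7) P4(7-10) P1(10-12) P3(12-14) P1(14-16) P1(16-17) P2(17-21) P4(21-25) P2(25-28) P4(28-29)

Derivation:
t=0-2: P1@Q0 runs 2, rem=5, I/O yield, promote→Q0. Q0=[P2,P3,P4,P1] Q1=[] Q2=[]
t=2-5: P2@Q0 runs 3, rem=7, quantum used, demote→Q1. Q0=[P3,P4,P1] Q1=[P2] Q2=[]
t=5-7: P3@Q0 runs 2, rem=2, I/O yield, promote→Q0. Q0=[P4,P1,P3] Q1=[P2] Q2=[]
t=7-10: P4@Q0 runs 3, rem=5, quantum used, demote→Q1. Q0=[P1,P3] Q1=[P2,P4] Q2=[]
t=10-12: P1@Q0 runs 2, rem=3, I/O yield, promote→Q0. Q0=[P3,P1] Q1=[P2,P4] Q2=[]
t=12-14: P3@Q0 runs 2, rem=0, completes. Q0=[P1] Q1=[P2,P4] Q2=[]
t=14-16: P1@Q0 runs 2, rem=1, I/O yield, promote→Q0. Q0=[P1] Q1=[P2,P4] Q2=[]
t=16-17: P1@Q0 runs 1, rem=0, completes. Q0=[] Q1=[P2,P4] Q2=[]
t=17-21: P2@Q1 runs 4, rem=3, quantum used, demote→Q2. Q0=[] Q1=[P4] Q2=[P2]
t=21-25: P4@Q1 runs 4, rem=1, quantum used, demote→Q2. Q0=[] Q1=[] Q2=[P2,P4]
t=25-28: P2@Q2 runs 3, rem=0, completes. Q0=[] Q1=[] Q2=[P4]
t=28-29: P4@Q2 runs 1, rem=0, completes. Q0=[] Q1=[] Q2=[]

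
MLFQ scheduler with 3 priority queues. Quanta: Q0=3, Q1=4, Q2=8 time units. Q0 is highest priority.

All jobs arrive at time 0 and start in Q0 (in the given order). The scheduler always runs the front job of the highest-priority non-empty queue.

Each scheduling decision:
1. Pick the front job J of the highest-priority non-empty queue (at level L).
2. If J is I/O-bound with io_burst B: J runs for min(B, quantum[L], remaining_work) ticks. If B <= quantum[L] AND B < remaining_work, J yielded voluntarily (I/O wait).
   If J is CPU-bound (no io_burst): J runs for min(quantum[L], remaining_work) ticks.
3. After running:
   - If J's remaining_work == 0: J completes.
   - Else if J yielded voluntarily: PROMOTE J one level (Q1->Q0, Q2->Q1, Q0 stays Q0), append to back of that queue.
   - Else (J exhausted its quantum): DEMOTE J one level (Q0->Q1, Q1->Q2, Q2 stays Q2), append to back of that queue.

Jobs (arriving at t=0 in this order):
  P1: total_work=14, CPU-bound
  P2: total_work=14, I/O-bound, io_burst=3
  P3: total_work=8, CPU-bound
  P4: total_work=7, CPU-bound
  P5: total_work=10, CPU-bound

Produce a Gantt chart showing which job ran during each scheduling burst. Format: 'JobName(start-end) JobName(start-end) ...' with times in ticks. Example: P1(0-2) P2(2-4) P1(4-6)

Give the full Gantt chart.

t=0-3: P1@Q0 runs 3, rem=11, quantum used, demote→Q1. Q0=[P2,P3,P4,P5] Q1=[P1] Q2=[]
t=3-6: P2@Q0 runs 3, rem=11, I/O yield, promote→Q0. Q0=[P3,P4,P5,P2] Q1=[P1] Q2=[]
t=6-9: P3@Q0 runs 3, rem=5, quantum used, demote→Q1. Q0=[P4,P5,P2] Q1=[P1,P3] Q2=[]
t=9-12: P4@Q0 runs 3, rem=4, quantum used, demote→Q1. Q0=[P5,P2] Q1=[P1,P3,P4] Q2=[]
t=12-15: P5@Q0 runs 3, rem=7, quantum used, demote→Q1. Q0=[P2] Q1=[P1,P3,P4,P5] Q2=[]
t=15-18: P2@Q0 runs 3, rem=8, I/O yield, promote→Q0. Q0=[P2] Q1=[P1,P3,P4,P5] Q2=[]
t=18-21: P2@Q0 runs 3, rem=5, I/O yield, promote→Q0. Q0=[P2] Q1=[P1,P3,P4,P5] Q2=[]
t=21-24: P2@Q0 runs 3, rem=2, I/O yield, promote→Q0. Q0=[P2] Q1=[P1,P3,P4,P5] Q2=[]
t=24-26: P2@Q0 runs 2, rem=0, completes. Q0=[] Q1=[P1,P3,P4,P5] Q2=[]
t=26-30: P1@Q1 runs 4, rem=7, quantum used, demote→Q2. Q0=[] Q1=[P3,P4,P5] Q2=[P1]
t=30-34: P3@Q1 runs 4, rem=1, quantum used, demote→Q2. Q0=[] Q1=[P4,P5] Q2=[P1,P3]
t=34-38: P4@Q1 runs 4, rem=0, completes. Q0=[] Q1=[P5] Q2=[P1,P3]
t=38-42: P5@Q1 runs 4, rem=3, quantum used, demote→Q2. Q0=[] Q1=[] Q2=[P1,P3,P5]
t=42-49: P1@Q2 runs 7, rem=0, completes. Q0=[] Q1=[] Q2=[P3,P5]
t=49-50: P3@Q2 runs 1, rem=0, completes. Q0=[] Q1=[] Q2=[P5]
t=50-53: P5@Q2 runs 3, rem=0, completes. Q0=[] Q1=[] Q2=[]

Answer: P1(0-3) P2(3-6) P3(6-9) P4(9-12) P5(12-15) P2(15-18) P2(18-21) P2(21-24) P2(24-26) P1(26-30) P3(30-34) P4(34-38) P5(38-42) P1(42-49) P3(49-50) P5(50-53)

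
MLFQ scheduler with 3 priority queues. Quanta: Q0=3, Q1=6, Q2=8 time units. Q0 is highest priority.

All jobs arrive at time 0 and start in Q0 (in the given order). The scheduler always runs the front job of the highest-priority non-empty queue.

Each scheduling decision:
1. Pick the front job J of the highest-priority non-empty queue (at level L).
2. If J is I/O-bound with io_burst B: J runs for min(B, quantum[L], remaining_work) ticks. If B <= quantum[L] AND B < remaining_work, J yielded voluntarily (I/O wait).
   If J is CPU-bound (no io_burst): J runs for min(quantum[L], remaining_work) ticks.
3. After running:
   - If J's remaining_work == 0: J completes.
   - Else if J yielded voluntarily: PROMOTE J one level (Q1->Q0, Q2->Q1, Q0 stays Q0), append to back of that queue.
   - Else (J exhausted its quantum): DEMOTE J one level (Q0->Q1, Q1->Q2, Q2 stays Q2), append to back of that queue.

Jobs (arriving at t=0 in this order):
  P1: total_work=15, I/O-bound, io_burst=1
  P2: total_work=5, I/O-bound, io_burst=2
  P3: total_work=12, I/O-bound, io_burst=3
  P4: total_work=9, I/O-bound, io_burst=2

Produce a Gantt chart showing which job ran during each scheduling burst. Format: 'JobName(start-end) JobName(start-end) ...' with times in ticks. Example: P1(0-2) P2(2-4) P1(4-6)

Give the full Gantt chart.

t=0-1: P1@Q0 runs 1, rem=14, I/O yield, promote→Q0. Q0=[P2,P3,P4,P1] Q1=[] Q2=[]
t=1-3: P2@Q0 runs 2, rem=3, I/O yield, promote→Q0. Q0=[P3,P4,P1,P2] Q1=[] Q2=[]
t=3-6: P3@Q0 runs 3, rem=9, I/O yield, promote→Q0. Q0=[P4,P1,P2,P3] Q1=[] Q2=[]
t=6-8: P4@Q0 runs 2, rem=7, I/O yield, promote→Q0. Q0=[P1,P2,P3,P4] Q1=[] Q2=[]
t=8-9: P1@Q0 runs 1, rem=13, I/O yield, promote→Q0. Q0=[P2,P3,P4,P1] Q1=[] Q2=[]
t=9-11: P2@Q0 runs 2, rem=1, I/O yield, promote→Q0. Q0=[P3,P4,P1,P2] Q1=[] Q2=[]
t=11-14: P3@Q0 runs 3, rem=6, I/O yield, promote→Q0. Q0=[P4,P1,P2,P3] Q1=[] Q2=[]
t=14-16: P4@Q0 runs 2, rem=5, I/O yield, promote→Q0. Q0=[P1,P2,P3,P4] Q1=[] Q2=[]
t=16-17: P1@Q0 runs 1, rem=12, I/O yield, promote→Q0. Q0=[P2,P3,P4,P1] Q1=[] Q2=[]
t=17-18: P2@Q0 runs 1, rem=0, completes. Q0=[P3,P4,P1] Q1=[] Q2=[]
t=18-21: P3@Q0 runs 3, rem=3, I/O yield, promote→Q0. Q0=[P4,P1,P3] Q1=[] Q2=[]
t=21-23: P4@Q0 runs 2, rem=3, I/O yield, promote→Q0. Q0=[P1,P3,P4] Q1=[] Q2=[]
t=23-24: P1@Q0 runs 1, rem=11, I/O yield, promote→Q0. Q0=[P3,P4,P1] Q1=[] Q2=[]
t=24-27: P3@Q0 runs 3, rem=0, completes. Q0=[P4,P1] Q1=[] Q2=[]
t=27-29: P4@Q0 runs 2, rem=1, I/O yield, promote→Q0. Q0=[P1,P4] Q1=[] Q2=[]
t=29-30: P1@Q0 runs 1, rem=10, I/O yield, promote→Q0. Q0=[P4,P1] Q1=[] Q2=[]
t=30-31: P4@Q0 runs 1, rem=0, completes. Q0=[P1] Q1=[] Q2=[]
t=31-32: P1@Q0 runs 1, rem=9, I/O yield, promote→Q0. Q0=[P1] Q1=[] Q2=[]
t=32-33: P1@Q0 runs 1, rem=8, I/O yield, promote→Q0. Q0=[P1] Q1=[] Q2=[]
t=33-34: P1@Q0 runs 1, rem=7, I/O yield, promote→Q0. Q0=[P1] Q1=[] Q2=[]
t=34-35: P1@Q0 runs 1, rem=6, I/O yield, promote→Q0. Q0=[P1] Q1=[] Q2=[]
t=35-36: P1@Q0 runs 1, rem=5, I/O yield, promote→Q0. Q0=[P1] Q1=[] Q2=[]
t=36-37: P1@Q0 runs 1, rem=4, I/O yield, promote→Q0. Q0=[P1] Q1=[] Q2=[]
t=37-38: P1@Q0 runs 1, rem=3, I/O yield, promote→Q0. Q0=[P1] Q1=[] Q2=[]
t=38-39: P1@Q0 runs 1, rem=2, I/O yield, promote→Q0. Q0=[P1] Q1=[] Q2=[]
t=39-40: P1@Q0 runs 1, rem=1, I/O yield, promote→Q0. Q0=[P1] Q1=[] Q2=[]
t=40-41: P1@Q0 runs 1, rem=0, completes. Q0=[] Q1=[] Q2=[]

Answer: P1(0-1) P2(1-3) P3(3-6) P4(6-8) P1(8-9) P2(9-11) P3(11-14) P4(14-16) P1(16-17) P2(17-18) P3(18-21) P4(21-23) P1(23-24) P3(24-27) P4(27-29) P1(29-30) P4(30-31) P1(31-32) P1(32-33) P1(33-34) P1(34-35) P1(35-36) P1(36-37) P1(37-38) P1(38-39) P1(39-40) P1(40-41)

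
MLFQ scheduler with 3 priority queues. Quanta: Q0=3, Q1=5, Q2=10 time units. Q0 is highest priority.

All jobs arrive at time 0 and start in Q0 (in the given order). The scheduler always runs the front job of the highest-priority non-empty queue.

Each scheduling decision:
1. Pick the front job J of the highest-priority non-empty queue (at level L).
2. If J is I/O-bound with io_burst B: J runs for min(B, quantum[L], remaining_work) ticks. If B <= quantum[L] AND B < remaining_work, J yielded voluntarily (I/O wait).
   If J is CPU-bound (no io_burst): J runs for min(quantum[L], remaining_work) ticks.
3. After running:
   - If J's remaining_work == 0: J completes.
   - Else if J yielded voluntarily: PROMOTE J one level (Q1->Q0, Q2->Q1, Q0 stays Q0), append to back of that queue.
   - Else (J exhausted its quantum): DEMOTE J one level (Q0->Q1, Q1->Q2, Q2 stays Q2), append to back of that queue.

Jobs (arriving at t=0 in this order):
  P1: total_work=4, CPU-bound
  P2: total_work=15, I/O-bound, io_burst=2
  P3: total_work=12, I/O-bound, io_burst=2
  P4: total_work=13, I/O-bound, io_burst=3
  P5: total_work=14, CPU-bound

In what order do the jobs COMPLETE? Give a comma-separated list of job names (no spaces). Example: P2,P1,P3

t=0-3: P1@Q0 runs 3, rem=1, quantum used, demote→Q1. Q0=[P2,P3,P4,P5] Q1=[P1] Q2=[]
t=3-5: P2@Q0 runs 2, rem=13, I/O yield, promote→Q0. Q0=[P3,P4,P5,P2] Q1=[P1] Q2=[]
t=5-7: P3@Q0 runs 2, rem=10, I/O yield, promote→Q0. Q0=[P4,P5,P2,P3] Q1=[P1] Q2=[]
t=7-10: P4@Q0 runs 3, rem=10, I/O yield, promote→Q0. Q0=[P5,P2,P3,P4] Q1=[P1] Q2=[]
t=10-13: P5@Q0 runs 3, rem=11, quantum used, demote→Q1. Q0=[P2,P3,P4] Q1=[P1,P5] Q2=[]
t=13-15: P2@Q0 runs 2, rem=11, I/O yield, promote→Q0. Q0=[P3,P4,P2] Q1=[P1,P5] Q2=[]
t=15-17: P3@Q0 runs 2, rem=8, I/O yield, promote→Q0. Q0=[P4,P2,P3] Q1=[P1,P5] Q2=[]
t=17-20: P4@Q0 runs 3, rem=7, I/O yield, promote→Q0. Q0=[P2,P3,P4] Q1=[P1,P5] Q2=[]
t=20-22: P2@Q0 runs 2, rem=9, I/O yield, promote→Q0. Q0=[P3,P4,P2] Q1=[P1,P5] Q2=[]
t=22-24: P3@Q0 runs 2, rem=6, I/O yield, promote→Q0. Q0=[P4,P2,P3] Q1=[P1,P5] Q2=[]
t=24-27: P4@Q0 runs 3, rem=4, I/O yield, promote→Q0. Q0=[P2,P3,P4] Q1=[P1,P5] Q2=[]
t=27-29: P2@Q0 runs 2, rem=7, I/O yield, promote→Q0. Q0=[P3,P4,P2] Q1=[P1,P5] Q2=[]
t=29-31: P3@Q0 runs 2, rem=4, I/O yield, promote→Q0. Q0=[P4,P2,P3] Q1=[P1,P5] Q2=[]
t=31-34: P4@Q0 runs 3, rem=1, I/O yield, promote→Q0. Q0=[P2,P3,P4] Q1=[P1,P5] Q2=[]
t=34-36: P2@Q0 runs 2, rem=5, I/O yield, promote→Q0. Q0=[P3,P4,P2] Q1=[P1,P5] Q2=[]
t=36-38: P3@Q0 runs 2, rem=2, I/O yield, promote→Q0. Q0=[P4,P2,P3] Q1=[P1,P5] Q2=[]
t=38-39: P4@Q0 runs 1, rem=0, completes. Q0=[P2,P3] Q1=[P1,P5] Q2=[]
t=39-41: P2@Q0 runs 2, rem=3, I/O yield, promote→Q0. Q0=[P3,P2] Q1=[P1,P5] Q2=[]
t=41-43: P3@Q0 runs 2, rem=0, completes. Q0=[P2] Q1=[P1,P5] Q2=[]
t=43-45: P2@Q0 runs 2, rem=1, I/O yield, promote→Q0. Q0=[P2] Q1=[P1,P5] Q2=[]
t=45-46: P2@Q0 runs 1, rem=0, completes. Q0=[] Q1=[P1,P5] Q2=[]
t=46-47: P1@Q1 runs 1, rem=0, completes. Q0=[] Q1=[P5] Q2=[]
t=47-52: P5@Q1 runs 5, rem=6, quantum used, demote→Q2. Q0=[] Q1=[] Q2=[P5]
t=52-58: P5@Q2 runs 6, rem=0, completes. Q0=[] Q1=[] Q2=[]

Answer: P4,P3,P2,P1,P5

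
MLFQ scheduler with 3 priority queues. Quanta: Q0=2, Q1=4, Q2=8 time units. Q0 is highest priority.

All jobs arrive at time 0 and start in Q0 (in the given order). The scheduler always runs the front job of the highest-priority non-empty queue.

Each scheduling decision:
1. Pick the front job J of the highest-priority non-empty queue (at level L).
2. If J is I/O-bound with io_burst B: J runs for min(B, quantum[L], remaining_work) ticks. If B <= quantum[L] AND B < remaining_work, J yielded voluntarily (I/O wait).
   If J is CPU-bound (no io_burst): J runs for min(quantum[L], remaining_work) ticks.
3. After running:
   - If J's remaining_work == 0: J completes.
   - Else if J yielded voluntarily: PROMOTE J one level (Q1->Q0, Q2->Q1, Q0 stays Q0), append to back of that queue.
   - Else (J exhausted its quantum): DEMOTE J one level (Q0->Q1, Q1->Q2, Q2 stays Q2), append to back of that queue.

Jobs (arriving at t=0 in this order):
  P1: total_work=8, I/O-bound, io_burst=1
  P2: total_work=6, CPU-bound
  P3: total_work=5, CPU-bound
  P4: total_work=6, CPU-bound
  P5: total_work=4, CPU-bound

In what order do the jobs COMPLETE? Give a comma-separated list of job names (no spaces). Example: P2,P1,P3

t=0-1: P1@Q0 runs 1, rem=7, I/O yield, promote→Q0. Q0=[P2,P3,P4,P5,P1] Q1=[] Q2=[]
t=1-3: P2@Q0 runs 2, rem=4, quantum used, demote→Q1. Q0=[P3,P4,P5,P1] Q1=[P2] Q2=[]
t=3-5: P3@Q0 runs 2, rem=3, quantum used, demote→Q1. Q0=[P4,P5,P1] Q1=[P2,P3] Q2=[]
t=5-7: P4@Q0 runs 2, rem=4, quantum used, demote→Q1. Q0=[P5,P1] Q1=[P2,P3,P4] Q2=[]
t=7-9: P5@Q0 runs 2, rem=2, quantum used, demote→Q1. Q0=[P1] Q1=[P2,P3,P4,P5] Q2=[]
t=9-10: P1@Q0 runs 1, rem=6, I/O yield, promote→Q0. Q0=[P1] Q1=[P2,P3,P4,P5] Q2=[]
t=10-11: P1@Q0 runs 1, rem=5, I/O yield, promote→Q0. Q0=[P1] Q1=[P2,P3,P4,P5] Q2=[]
t=11-12: P1@Q0 runs 1, rem=4, I/O yield, promote→Q0. Q0=[P1] Q1=[P2,P3,P4,P5] Q2=[]
t=12-13: P1@Q0 runs 1, rem=3, I/O yield, promote→Q0. Q0=[P1] Q1=[P2,P3,P4,P5] Q2=[]
t=13-14: P1@Q0 runs 1, rem=2, I/O yield, promote→Q0. Q0=[P1] Q1=[P2,P3,P4,P5] Q2=[]
t=14-15: P1@Q0 runs 1, rem=1, I/O yield, promote→Q0. Q0=[P1] Q1=[P2,P3,P4,P5] Q2=[]
t=15-16: P1@Q0 runs 1, rem=0, completes. Q0=[] Q1=[P2,P3,P4,P5] Q2=[]
t=16-20: P2@Q1 runs 4, rem=0, completes. Q0=[] Q1=[P3,P4,P5] Q2=[]
t=20-23: P3@Q1 runs 3, rem=0, completes. Q0=[] Q1=[P4,P5] Q2=[]
t=23-27: P4@Q1 runs 4, rem=0, completes. Q0=[] Q1=[P5] Q2=[]
t=27-29: P5@Q1 runs 2, rem=0, completes. Q0=[] Q1=[] Q2=[]

Answer: P1,P2,P3,P4,P5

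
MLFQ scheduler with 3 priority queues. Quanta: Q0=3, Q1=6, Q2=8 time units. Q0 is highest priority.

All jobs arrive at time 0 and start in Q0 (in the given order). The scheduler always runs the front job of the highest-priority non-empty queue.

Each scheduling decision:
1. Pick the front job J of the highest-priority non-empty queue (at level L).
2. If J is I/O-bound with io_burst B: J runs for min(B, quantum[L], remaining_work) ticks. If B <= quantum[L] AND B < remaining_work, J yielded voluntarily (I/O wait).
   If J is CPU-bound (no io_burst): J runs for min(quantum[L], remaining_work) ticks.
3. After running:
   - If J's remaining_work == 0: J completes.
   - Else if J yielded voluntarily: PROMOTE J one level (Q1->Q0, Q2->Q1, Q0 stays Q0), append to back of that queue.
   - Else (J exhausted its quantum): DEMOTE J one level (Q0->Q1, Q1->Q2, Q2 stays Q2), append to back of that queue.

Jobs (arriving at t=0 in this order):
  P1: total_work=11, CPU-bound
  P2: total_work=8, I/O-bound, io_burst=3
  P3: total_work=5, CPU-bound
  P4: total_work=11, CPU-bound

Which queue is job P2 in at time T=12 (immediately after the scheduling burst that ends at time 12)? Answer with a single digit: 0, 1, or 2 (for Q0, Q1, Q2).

t=0-3: P1@Q0 runs 3, rem=8, quantum used, demote→Q1. Q0=[P2,P3,P4] Q1=[P1] Q2=[]
t=3-6: P2@Q0 runs 3, rem=5, I/O yield, promote→Q0. Q0=[P3,P4,P2] Q1=[P1] Q2=[]
t=6-9: P3@Q0 runs 3, rem=2, quantum used, demote→Q1. Q0=[P4,P2] Q1=[P1,P3] Q2=[]
t=9-12: P4@Q0 runs 3, rem=8, quantum used, demote→Q1. Q0=[P2] Q1=[P1,P3,P4] Q2=[]
t=12-15: P2@Q0 runs 3, rem=2, I/O yield, promote→Q0. Q0=[P2] Q1=[P1,P3,P4] Q2=[]
t=15-17: P2@Q0 runs 2, rem=0, completes. Q0=[] Q1=[P1,P3,P4] Q2=[]
t=17-23: P1@Q1 runs 6, rem=2, quantum used, demote→Q2. Q0=[] Q1=[P3,P4] Q2=[P1]
t=23-25: P3@Q1 runs 2, rem=0, completes. Q0=[] Q1=[P4] Q2=[P1]
t=25-31: P4@Q1 runs 6, rem=2, quantum used, demote→Q2. Q0=[] Q1=[] Q2=[P1,P4]
t=31-33: P1@Q2 runs 2, rem=0, completes. Q0=[] Q1=[] Q2=[P4]
t=33-35: P4@Q2 runs 2, rem=0, completes. Q0=[] Q1=[] Q2=[]

Answer: 0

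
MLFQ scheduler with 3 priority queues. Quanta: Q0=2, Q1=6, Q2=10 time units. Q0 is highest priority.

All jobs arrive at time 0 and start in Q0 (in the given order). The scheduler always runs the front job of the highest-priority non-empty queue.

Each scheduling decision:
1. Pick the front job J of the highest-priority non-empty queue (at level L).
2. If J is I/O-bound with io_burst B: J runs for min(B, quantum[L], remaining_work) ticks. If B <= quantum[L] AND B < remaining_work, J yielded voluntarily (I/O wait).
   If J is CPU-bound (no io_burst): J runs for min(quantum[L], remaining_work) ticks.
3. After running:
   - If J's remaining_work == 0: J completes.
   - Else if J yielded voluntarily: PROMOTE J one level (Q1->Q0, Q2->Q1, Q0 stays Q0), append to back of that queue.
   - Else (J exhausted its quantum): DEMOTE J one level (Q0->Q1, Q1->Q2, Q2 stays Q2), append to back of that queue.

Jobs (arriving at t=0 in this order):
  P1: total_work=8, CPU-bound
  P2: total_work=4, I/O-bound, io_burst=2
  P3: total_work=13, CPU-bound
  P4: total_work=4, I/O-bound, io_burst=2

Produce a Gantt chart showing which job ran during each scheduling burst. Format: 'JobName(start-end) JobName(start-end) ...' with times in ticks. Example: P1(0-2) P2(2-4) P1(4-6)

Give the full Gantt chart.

Answer: P1(0-2) P2(2-4) P3(4-6) P4(6-8) P2(8-10) P4(10-12) P1(12-18) P3(18-24) P3(24-29)

Derivation:
t=0-2: P1@Q0 runs 2, rem=6, quantum used, demote→Q1. Q0=[P2,P3,P4] Q1=[P1] Q2=[]
t=2-4: P2@Q0 runs 2, rem=2, I/O yield, promote→Q0. Q0=[P3,P4,P2] Q1=[P1] Q2=[]
t=4-6: P3@Q0 runs 2, rem=11, quantum used, demote→Q1. Q0=[P4,P2] Q1=[P1,P3] Q2=[]
t=6-8: P4@Q0 runs 2, rem=2, I/O yield, promote→Q0. Q0=[P2,P4] Q1=[P1,P3] Q2=[]
t=8-10: P2@Q0 runs 2, rem=0, completes. Q0=[P4] Q1=[P1,P3] Q2=[]
t=10-12: P4@Q0 runs 2, rem=0, completes. Q0=[] Q1=[P1,P3] Q2=[]
t=12-18: P1@Q1 runs 6, rem=0, completes. Q0=[] Q1=[P3] Q2=[]
t=18-24: P3@Q1 runs 6, rem=5, quantum used, demote→Q2. Q0=[] Q1=[] Q2=[P3]
t=24-29: P3@Q2 runs 5, rem=0, completes. Q0=[] Q1=[] Q2=[]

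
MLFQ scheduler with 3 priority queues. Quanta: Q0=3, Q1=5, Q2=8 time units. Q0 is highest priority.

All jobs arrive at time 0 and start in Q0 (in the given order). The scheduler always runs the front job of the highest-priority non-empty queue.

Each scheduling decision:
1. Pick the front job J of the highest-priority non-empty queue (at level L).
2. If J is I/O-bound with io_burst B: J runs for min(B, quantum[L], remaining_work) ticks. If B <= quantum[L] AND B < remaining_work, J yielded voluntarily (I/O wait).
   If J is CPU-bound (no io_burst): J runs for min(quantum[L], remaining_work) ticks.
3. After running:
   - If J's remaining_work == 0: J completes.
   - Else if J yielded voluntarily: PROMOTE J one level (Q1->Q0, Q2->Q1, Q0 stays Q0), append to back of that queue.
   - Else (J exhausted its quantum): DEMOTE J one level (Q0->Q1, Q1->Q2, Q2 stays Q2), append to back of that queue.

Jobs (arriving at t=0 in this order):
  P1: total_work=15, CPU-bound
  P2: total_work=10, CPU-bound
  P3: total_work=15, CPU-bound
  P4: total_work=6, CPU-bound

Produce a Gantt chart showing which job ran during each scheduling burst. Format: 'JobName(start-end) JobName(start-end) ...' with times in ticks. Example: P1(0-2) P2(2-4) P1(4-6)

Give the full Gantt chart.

t=0-3: P1@Q0 runs 3, rem=12, quantum used, demote→Q1. Q0=[P2,P3,P4] Q1=[P1] Q2=[]
t=3-6: P2@Q0 runs 3, rem=7, quantum used, demote→Q1. Q0=[P3,P4] Q1=[P1,P2] Q2=[]
t=6-9: P3@Q0 runs 3, rem=12, quantum used, demote→Q1. Q0=[P4] Q1=[P1,P2,P3] Q2=[]
t=9-12: P4@Q0 runs 3, rem=3, quantum used, demote→Q1. Q0=[] Q1=[P1,P2,P3,P4] Q2=[]
t=12-17: P1@Q1 runs 5, rem=7, quantum used, demote→Q2. Q0=[] Q1=[P2,P3,P4] Q2=[P1]
t=17-22: P2@Q1 runs 5, rem=2, quantum used, demote→Q2. Q0=[] Q1=[P3,P4] Q2=[P1,P2]
t=22-27: P3@Q1 runs 5, rem=7, quantum used, demote→Q2. Q0=[] Q1=[P4] Q2=[P1,P2,P3]
t=27-30: P4@Q1 runs 3, rem=0, completes. Q0=[] Q1=[] Q2=[P1,P2,P3]
t=30-37: P1@Q2 runs 7, rem=0, completes. Q0=[] Q1=[] Q2=[P2,P3]
t=37-39: P2@Q2 runs 2, rem=0, completes. Q0=[] Q1=[] Q2=[P3]
t=39-46: P3@Q2 runs 7, rem=0, completes. Q0=[] Q1=[] Q2=[]

Answer: P1(0-3) P2(3-6) P3(6-9) P4(9-12) P1(12-17) P2(17-22) P3(22-27) P4(27-30) P1(30-37) P2(37-39) P3(39-46)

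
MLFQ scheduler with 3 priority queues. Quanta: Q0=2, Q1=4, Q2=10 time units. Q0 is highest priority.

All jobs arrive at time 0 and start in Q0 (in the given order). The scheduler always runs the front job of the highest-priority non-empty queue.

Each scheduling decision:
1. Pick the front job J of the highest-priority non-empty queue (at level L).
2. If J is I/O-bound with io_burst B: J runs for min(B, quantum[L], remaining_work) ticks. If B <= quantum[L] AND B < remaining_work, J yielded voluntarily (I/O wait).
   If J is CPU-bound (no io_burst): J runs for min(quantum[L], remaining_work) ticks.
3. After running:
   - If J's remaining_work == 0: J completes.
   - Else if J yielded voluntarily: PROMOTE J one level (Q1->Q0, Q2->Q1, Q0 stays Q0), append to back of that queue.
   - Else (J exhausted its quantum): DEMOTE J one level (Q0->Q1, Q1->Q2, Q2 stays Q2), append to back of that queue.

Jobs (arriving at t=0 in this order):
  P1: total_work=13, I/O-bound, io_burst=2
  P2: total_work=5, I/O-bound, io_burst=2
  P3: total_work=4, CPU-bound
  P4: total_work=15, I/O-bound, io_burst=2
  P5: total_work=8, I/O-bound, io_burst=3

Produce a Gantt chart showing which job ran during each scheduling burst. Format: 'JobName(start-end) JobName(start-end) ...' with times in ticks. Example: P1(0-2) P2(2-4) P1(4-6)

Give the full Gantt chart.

Answer: P1(0-2) P2(2-4) P3(4-6) P4(6-8) P5(8-10) P1(10-12) P2(12-14) P4(14-16) P1(16-18) P2(18-19) P4(19-21) P1(21-23) P4(23-25) P1(25-27) P4(27-29) P1(29-31) P4(31-33) P1(33-34) P4(34-36) P4(36-37) P3(37-39) P5(39-42) P5(42-44) P5(44-45)

Derivation:
t=0-2: P1@Q0 runs 2, rem=11, I/O yield, promote→Q0. Q0=[P2,P3,P4,P5,P1] Q1=[] Q2=[]
t=2-4: P2@Q0 runs 2, rem=3, I/O yield, promote→Q0. Q0=[P3,P4,P5,P1,P2] Q1=[] Q2=[]
t=4-6: P3@Q0 runs 2, rem=2, quantum used, demote→Q1. Q0=[P4,P5,P1,P2] Q1=[P3] Q2=[]
t=6-8: P4@Q0 runs 2, rem=13, I/O yield, promote→Q0. Q0=[P5,P1,P2,P4] Q1=[P3] Q2=[]
t=8-10: P5@Q0 runs 2, rem=6, quantum used, demote→Q1. Q0=[P1,P2,P4] Q1=[P3,P5] Q2=[]
t=10-12: P1@Q0 runs 2, rem=9, I/O yield, promote→Q0. Q0=[P2,P4,P1] Q1=[P3,P5] Q2=[]
t=12-14: P2@Q0 runs 2, rem=1, I/O yield, promote→Q0. Q0=[P4,P1,P2] Q1=[P3,P5] Q2=[]
t=14-16: P4@Q0 runs 2, rem=11, I/O yield, promote→Q0. Q0=[P1,P2,P4] Q1=[P3,P5] Q2=[]
t=16-18: P1@Q0 runs 2, rem=7, I/O yield, promote→Q0. Q0=[P2,P4,P1] Q1=[P3,P5] Q2=[]
t=18-19: P2@Q0 runs 1, rem=0, completes. Q0=[P4,P1] Q1=[P3,P5] Q2=[]
t=19-21: P4@Q0 runs 2, rem=9, I/O yield, promote→Q0. Q0=[P1,P4] Q1=[P3,P5] Q2=[]
t=21-23: P1@Q0 runs 2, rem=5, I/O yield, promote→Q0. Q0=[P4,P1] Q1=[P3,P5] Q2=[]
t=23-25: P4@Q0 runs 2, rem=7, I/O yield, promote→Q0. Q0=[P1,P4] Q1=[P3,P5] Q2=[]
t=25-27: P1@Q0 runs 2, rem=3, I/O yield, promote→Q0. Q0=[P4,P1] Q1=[P3,P5] Q2=[]
t=27-29: P4@Q0 runs 2, rem=5, I/O yield, promote→Q0. Q0=[P1,P4] Q1=[P3,P5] Q2=[]
t=29-31: P1@Q0 runs 2, rem=1, I/O yield, promote→Q0. Q0=[P4,P1] Q1=[P3,P5] Q2=[]
t=31-33: P4@Q0 runs 2, rem=3, I/O yield, promote→Q0. Q0=[P1,P4] Q1=[P3,P5] Q2=[]
t=33-34: P1@Q0 runs 1, rem=0, completes. Q0=[P4] Q1=[P3,P5] Q2=[]
t=34-36: P4@Q0 runs 2, rem=1, I/O yield, promote→Q0. Q0=[P4] Q1=[P3,P5] Q2=[]
t=36-37: P4@Q0 runs 1, rem=0, completes. Q0=[] Q1=[P3,P5] Q2=[]
t=37-39: P3@Q1 runs 2, rem=0, completes. Q0=[] Q1=[P5] Q2=[]
t=39-42: P5@Q1 runs 3, rem=3, I/O yield, promote→Q0. Q0=[P5] Q1=[] Q2=[]
t=42-44: P5@Q0 runs 2, rem=1, quantum used, demote→Q1. Q0=[] Q1=[P5] Q2=[]
t=44-45: P5@Q1 runs 1, rem=0, completes. Q0=[] Q1=[] Q2=[]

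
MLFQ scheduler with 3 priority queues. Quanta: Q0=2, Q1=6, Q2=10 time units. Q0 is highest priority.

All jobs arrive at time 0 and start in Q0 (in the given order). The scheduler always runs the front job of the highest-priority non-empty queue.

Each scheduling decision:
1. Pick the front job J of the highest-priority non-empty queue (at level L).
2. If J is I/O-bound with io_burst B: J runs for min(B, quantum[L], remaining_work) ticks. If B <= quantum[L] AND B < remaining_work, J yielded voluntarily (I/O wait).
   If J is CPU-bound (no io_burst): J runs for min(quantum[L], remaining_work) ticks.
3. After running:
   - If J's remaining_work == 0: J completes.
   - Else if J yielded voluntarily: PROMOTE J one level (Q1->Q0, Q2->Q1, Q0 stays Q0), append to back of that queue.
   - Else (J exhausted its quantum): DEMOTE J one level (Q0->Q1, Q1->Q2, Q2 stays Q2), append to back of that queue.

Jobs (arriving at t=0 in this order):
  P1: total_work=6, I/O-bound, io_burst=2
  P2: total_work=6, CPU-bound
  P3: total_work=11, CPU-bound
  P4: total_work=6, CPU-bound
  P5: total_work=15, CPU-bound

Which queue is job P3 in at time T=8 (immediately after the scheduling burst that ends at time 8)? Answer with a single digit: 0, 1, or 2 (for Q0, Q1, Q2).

t=0-2: P1@Q0 runs 2, rem=4, I/O yield, promote→Q0. Q0=[P2,P3,P4,P5,P1] Q1=[] Q2=[]
t=2-4: P2@Q0 runs 2, rem=4, quantum used, demote→Q1. Q0=[P3,P4,P5,P1] Q1=[P2] Q2=[]
t=4-6: P3@Q0 runs 2, rem=9, quantum used, demote→Q1. Q0=[P4,P5,P1] Q1=[P2,P3] Q2=[]
t=6-8: P4@Q0 runs 2, rem=4, quantum used, demote→Q1. Q0=[P5,P1] Q1=[P2,P3,P4] Q2=[]
t=8-10: P5@Q0 runs 2, rem=13, quantum used, demote→Q1. Q0=[P1] Q1=[P2,P3,P4,P5] Q2=[]
t=10-12: P1@Q0 runs 2, rem=2, I/O yield, promote→Q0. Q0=[P1] Q1=[P2,P3,P4,P5] Q2=[]
t=12-14: P1@Q0 runs 2, rem=0, completes. Q0=[] Q1=[P2,P3,P4,P5] Q2=[]
t=14-18: P2@Q1 runs 4, rem=0, completes. Q0=[] Q1=[P3,P4,P5] Q2=[]
t=18-24: P3@Q1 runs 6, rem=3, quantum used, demote→Q2. Q0=[] Q1=[P4,P5] Q2=[P3]
t=24-28: P4@Q1 runs 4, rem=0, completes. Q0=[] Q1=[P5] Q2=[P3]
t=28-34: P5@Q1 runs 6, rem=7, quantum used, demote→Q2. Q0=[] Q1=[] Q2=[P3,P5]
t=34-37: P3@Q2 runs 3, rem=0, completes. Q0=[] Q1=[] Q2=[P5]
t=37-44: P5@Q2 runs 7, rem=0, completes. Q0=[] Q1=[] Q2=[]

Answer: 1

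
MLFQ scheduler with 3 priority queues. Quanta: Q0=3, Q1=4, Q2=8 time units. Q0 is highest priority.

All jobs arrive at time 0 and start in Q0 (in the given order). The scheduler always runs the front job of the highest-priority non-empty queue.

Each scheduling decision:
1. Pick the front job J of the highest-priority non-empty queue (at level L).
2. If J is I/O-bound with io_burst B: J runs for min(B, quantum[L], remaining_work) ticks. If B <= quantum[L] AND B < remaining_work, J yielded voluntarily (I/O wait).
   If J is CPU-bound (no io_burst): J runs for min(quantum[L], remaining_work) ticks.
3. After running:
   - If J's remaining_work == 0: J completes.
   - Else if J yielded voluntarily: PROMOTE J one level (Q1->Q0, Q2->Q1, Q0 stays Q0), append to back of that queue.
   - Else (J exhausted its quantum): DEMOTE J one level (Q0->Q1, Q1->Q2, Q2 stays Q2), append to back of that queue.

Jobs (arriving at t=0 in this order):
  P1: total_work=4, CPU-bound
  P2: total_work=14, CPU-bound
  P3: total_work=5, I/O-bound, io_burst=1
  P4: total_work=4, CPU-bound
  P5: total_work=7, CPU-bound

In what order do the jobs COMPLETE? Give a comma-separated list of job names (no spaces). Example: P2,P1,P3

Answer: P3,P1,P4,P5,P2

Derivation:
t=0-3: P1@Q0 runs 3, rem=1, quantum used, demote→Q1. Q0=[P2,P3,P4,P5] Q1=[P1] Q2=[]
t=3-6: P2@Q0 runs 3, rem=11, quantum used, demote→Q1. Q0=[P3,P4,P5] Q1=[P1,P2] Q2=[]
t=6-7: P3@Q0 runs 1, rem=4, I/O yield, promote→Q0. Q0=[P4,P5,P3] Q1=[P1,P2] Q2=[]
t=7-10: P4@Q0 runs 3, rem=1, quantum used, demote→Q1. Q0=[P5,P3] Q1=[P1,P2,P4] Q2=[]
t=10-13: P5@Q0 runs 3, rem=4, quantum used, demote→Q1. Q0=[P3] Q1=[P1,P2,P4,P5] Q2=[]
t=13-14: P3@Q0 runs 1, rem=3, I/O yield, promote→Q0. Q0=[P3] Q1=[P1,P2,P4,P5] Q2=[]
t=14-15: P3@Q0 runs 1, rem=2, I/O yield, promote→Q0. Q0=[P3] Q1=[P1,P2,P4,P5] Q2=[]
t=15-16: P3@Q0 runs 1, rem=1, I/O yield, promote→Q0. Q0=[P3] Q1=[P1,P2,P4,P5] Q2=[]
t=16-17: P3@Q0 runs 1, rem=0, completes. Q0=[] Q1=[P1,P2,P4,P5] Q2=[]
t=17-18: P1@Q1 runs 1, rem=0, completes. Q0=[] Q1=[P2,P4,P5] Q2=[]
t=18-22: P2@Q1 runs 4, rem=7, quantum used, demote→Q2. Q0=[] Q1=[P4,P5] Q2=[P2]
t=22-23: P4@Q1 runs 1, rem=0, completes. Q0=[] Q1=[P5] Q2=[P2]
t=23-27: P5@Q1 runs 4, rem=0, completes. Q0=[] Q1=[] Q2=[P2]
t=27-34: P2@Q2 runs 7, rem=0, completes. Q0=[] Q1=[] Q2=[]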